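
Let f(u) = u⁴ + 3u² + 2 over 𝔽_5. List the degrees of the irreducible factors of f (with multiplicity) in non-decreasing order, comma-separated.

1, 1, 2

Roots in 𝔽_5: f(0) = 2; f(1) = 1; f(2) = 0 → root; f(3) = 0 → root; f(4) = 1.
Linear factors from roots: (u + 3), (u + 2).
Complete factorization: f(u) = (u + 2)·(u + 3)·(u² + 2).
Factor degrees with multiplicity: 1 + 1 + 2 = 4.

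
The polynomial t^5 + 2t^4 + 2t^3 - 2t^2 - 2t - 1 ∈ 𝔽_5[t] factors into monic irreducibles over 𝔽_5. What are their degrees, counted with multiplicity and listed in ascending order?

1, 4

Write g(t) = t^5 + 2t^4 + 2t^3 - 2t^2 - 2t - 1.
Roots in 𝔽_5: g(0) = 4; g(1) = 0 → root; g(2) = 2; g(3) = 4; g(4) = 3.
Linear factors from roots: (t - 1).
Complete factorization: g(t) = (t - 1)·(t^4 - 2t^3 - 2t + 1).
Factor degrees with multiplicity: 1 + 4 = 5.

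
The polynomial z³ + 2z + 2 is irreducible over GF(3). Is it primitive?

Write f(z) = z³ + 2z + 2.
|GF(3^3)^×| = 3^3 − 1 = 26. Prime factorization: 26 = 2·13.
f is primitive ⇔ z has order 26 in GF(3)[z]/(f), i.e. z^(26/q) ≠ 1 for each prime q | 26.
z^(13) mod f = 1
z^(2) mod f = z².
Since z^(13) = 1, the order of z divides 13 < 26; not primitive.

No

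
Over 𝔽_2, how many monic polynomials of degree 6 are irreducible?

9

Gauss's count: N_{2}(6) = (1/6) Σ_{d|6} μ(6/d)·2^d.
Divisors of 6: 1, 2, 3, 6; μ(6/d) for each: 1, -1, -1, 1.
Σ = 2^1 − 2^2 − 2^3 + 2^6 = 54.
N = 54/6 = 9.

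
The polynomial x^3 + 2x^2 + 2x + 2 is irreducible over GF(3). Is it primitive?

Write f(x) = x^3 + 2x^2 + 2x + 2.
|GF(3^3)^×| = 3^3 − 1 = 26. Prime factorization: 26 = 2·13.
f is primitive ⇔ x has order 26 in GF(3)[x]/(f), i.e. x^(26/q) ≠ 1 for each prime q | 26.
x^(13) mod f = 1
x^(2) mod f = x^2.
Since x^(13) = 1, the order of x divides 13 < 26; not primitive.

No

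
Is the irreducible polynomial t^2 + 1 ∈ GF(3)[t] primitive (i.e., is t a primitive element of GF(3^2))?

Write f(t) = t^2 + 1.
|GF(3^2)^×| = 3^2 − 1 = 8. Prime factorization: 8 = 2^3.
f is primitive ⇔ t has order 8 in GF(3)[t]/(f), i.e. t^(8/q) ≠ 1 for each prime q | 8.
t^(4) mod f = 1
Since t^(4) = 1, the order of t divides 4 < 8; not primitive.

No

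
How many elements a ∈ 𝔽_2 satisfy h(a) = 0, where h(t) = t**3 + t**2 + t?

Evaluate at each of the 2 elements of 𝔽_2:
h(0) = 0 → root; h(1) = 1.
Roots: {0}.

1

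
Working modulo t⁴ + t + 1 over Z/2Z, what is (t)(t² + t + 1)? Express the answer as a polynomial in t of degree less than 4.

t^3 + t^2 + t

Multiply in Z/2Z[t]: (t)·(t² + t + 1) = t³ + t² + t.
Reduced: t³ + t² + t.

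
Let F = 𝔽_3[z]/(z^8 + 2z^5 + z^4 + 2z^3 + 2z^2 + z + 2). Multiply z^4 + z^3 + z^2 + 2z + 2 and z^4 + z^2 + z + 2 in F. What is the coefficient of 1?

2

Multiply in 𝔽_3[z]: (z^4 + z^3 + z^2 + 2z + 2)·(z^4 + z^2 + z + 2) = z^8 + z^7 + 2z^6 + z^5 + 2z^3 + 1.
Reduce using z^8 ≡ z^5 + 2z^4 + z^3 + z^2 + 2z + 1 (mod z^8 + 2z^5 + z^4 + 2z^3 + 2z^2 + z + 2).
Reduced: z^7 + 2z^6 + 2z^5 + 2z^4 + z^2 + 2z + 2.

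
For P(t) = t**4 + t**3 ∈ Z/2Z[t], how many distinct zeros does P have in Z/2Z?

2

Evaluate at each of the 2 elements of Z/2Z:
P(0) = 0 → root; P(1) = 0 → root.
Roots: {0, 1}.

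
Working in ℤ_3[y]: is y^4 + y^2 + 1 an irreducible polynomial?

Write m(y) = y^4 + y^2 + 1.
Check for roots in ℤ_3: m(0) = 1; m(1) = 0 → root; m(2) = 0 → root.
m(1) = 0, so (y − 1) divides m(y); m is reducible.

No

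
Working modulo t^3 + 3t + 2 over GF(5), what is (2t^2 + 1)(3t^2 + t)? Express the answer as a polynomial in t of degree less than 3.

3t + 1

Multiply in GF(5)[t]: (2t^2 + 1)·(3t^2 + t) = t^4 + 2t^3 + 3t^2 + t.
Reduce using t^3 ≡ 2t + 3 (mod t^3 + 3t + 2).
Reduced: 3t + 1.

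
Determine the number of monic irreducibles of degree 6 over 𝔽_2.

By the necklace-counting formula, N_2(6) = (1/6) Σ_{d|6} μ(6/d)·2^d.
Divisors of 6: 1, 2, 3, 6; μ(6/d) for each: 1, -1, -1, 1.
Σ = 2^1 − 2^2 − 2^3 + 2^6 = 54.
N = 54/6 = 9.

9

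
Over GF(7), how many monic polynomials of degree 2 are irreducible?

Gauss's count: N_{7}(2) = (1/2) Σ_{d|2} μ(2/d)·7^d.
Divisors of 2: 1, 2; μ(2/d) for each: -1, 1.
Σ = − 7^1 + 7^2 = 42.
N = 42/2 = 21.

21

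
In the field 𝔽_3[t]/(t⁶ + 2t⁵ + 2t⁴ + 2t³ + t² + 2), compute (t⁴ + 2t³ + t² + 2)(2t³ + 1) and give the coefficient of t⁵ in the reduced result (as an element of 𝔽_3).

Multiply in 𝔽_3[t]: (t⁴ + 2t³ + t² + 2)·(2t³ + 1) = 2t⁷ + t⁶ + 2t⁵ + t⁴ + t² + 2.
Reduce using t⁶ ≡ t⁵ + t⁴ + t³ + 2t² + 1 (mod t⁶ + 2t⁵ + 2t⁴ + 2t³ + t² + 2).
Reduced: t⁵ + t³ + t² + 2t + 2.

1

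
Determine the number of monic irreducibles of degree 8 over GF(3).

The number of monic irreducibles of degree 8 over GF(3) is (1/8)·Σ_{d∣8} μ(8/d) 3^d.
Divisors of 8: 1, 2, 4, 8; μ(8/d) for each: 0, 0, -1, 1.
Σ = − 3^4 + 3^8 = 6480.
N = 6480/8 = 810.

810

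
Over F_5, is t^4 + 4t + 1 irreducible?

Write h(t) = t^4 + 4t + 1.
Check for roots in F_5: h(0) = 1; h(1) = 1; h(2) = 0 → root; h(3) = 4; h(4) = 3.
h(2) = 0, so (t − 2) divides h(t); h is reducible.

No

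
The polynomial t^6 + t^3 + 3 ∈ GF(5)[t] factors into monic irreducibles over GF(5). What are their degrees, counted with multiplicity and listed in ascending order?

1, 1, 2, 2

Write g(t) = t^6 + t^3 + 3.
Roots in GF(5): g(0) = 3; g(1) = 0 → root; g(2) = 0 → root; g(3) = 4; g(4) = 3.
Linear factors from roots: (t + 4), (t + 3).
Complete factorization: g(t) = (t + 3)·(t + 4)·(t^2 + t + 1)·(t^2 + 2t + 4).
Factor degrees with multiplicity: 1 + 1 + 2 + 2 = 6.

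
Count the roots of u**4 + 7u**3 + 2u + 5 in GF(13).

2

Write P(u) = u**4 + 7u**3 + 2u + 5.
Evaluate at each of the 13 elements of GF(13):
P(0) = 5; P(1) = 2; P(2) = 3; P(3) = 8; P(4) = 2; P(5) = 7; P(6) = 4; P(7) = 11; P(8) = 5; P(9) = 0 → root; P(10) = 8; P(11) = 0 → root; P(12) = 10.
Roots: {9, 11}.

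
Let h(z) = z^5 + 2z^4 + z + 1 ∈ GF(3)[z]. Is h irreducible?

Check for roots in GF(3): h(0) = 1; h(1) = 2; h(2) = 1.
No roots, so no linear factors.
Monic irreducibles of degree 2 over GF(3): z^2 + 1, z^2 + z + 2, z^2 + 2z + 2.
None of them divide h (all give nonzero remainder).
No irreducible factor of degree ≤ 2 exists, so h is irreducible over GF(3).

Yes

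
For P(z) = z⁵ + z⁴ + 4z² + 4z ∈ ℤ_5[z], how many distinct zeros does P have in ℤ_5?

3

Evaluate at each of the 5 elements of ℤ_5:
P(0) = 0 → root; P(1) = 0 → root; P(2) = 2; P(3) = 2; P(4) = 0 → root.
Roots: {0, 1, 4}.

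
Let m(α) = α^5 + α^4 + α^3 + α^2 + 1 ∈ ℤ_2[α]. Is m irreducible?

Yes

Check for roots in ℤ_2: m(0) = 1; m(1) = 1.
No roots, so no linear factors.
Monic irreducibles of degree 2 over GF(2): α^2 + α + 1.
None of them divide m (all give nonzero remainder).
No irreducible factor of degree ≤ 2 exists, so m is irreducible over GF(2).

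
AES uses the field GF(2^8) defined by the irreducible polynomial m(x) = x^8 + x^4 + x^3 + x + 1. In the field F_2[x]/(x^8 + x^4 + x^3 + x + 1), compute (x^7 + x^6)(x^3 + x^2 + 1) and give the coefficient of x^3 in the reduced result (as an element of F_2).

Multiply in F_2[x]: (x^7 + x^6)·(x^3 + x^2 + 1) = x^10 + x^8 + x^7 + x^6.
Reduce using x^8 ≡ x^4 + x^3 + x + 1 (mod x^8 + x^4 + x^3 + x + 1).
Reduced: x^7 + x^5 + x^4 + x^2 + x + 1.

0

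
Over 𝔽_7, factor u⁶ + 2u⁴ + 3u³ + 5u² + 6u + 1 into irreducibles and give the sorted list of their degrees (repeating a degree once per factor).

1, 1, 2, 2

Write f(u) = u⁶ + 2u⁴ + 3u³ + 5u² + 6u + 1.
Linear factors from roots: (u + 4), (u + 1).
Complete factorization: f(u) = (u + 1)·(u + 4)·(u² + 4u + 1)·(u² + 5u + 2).
Factor degrees with multiplicity: 1 + 1 + 2 + 2 = 6.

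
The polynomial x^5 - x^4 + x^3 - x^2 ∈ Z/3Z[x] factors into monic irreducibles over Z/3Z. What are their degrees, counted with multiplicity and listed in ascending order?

Write f(x) = x^5 - x^4 + x^3 - x^2.
Roots in Z/3Z: f(0) = 0 → root; f(1) = 0 → root; f(2) = 2.
Linear factors from roots: (x), (x - 1).
Complete factorization: f(x) = (x - 1)·(x)^2·(x^2 + 1).
Factor degrees with multiplicity: 1 + 1 + 1 + 2 = 5.

1, 1, 1, 2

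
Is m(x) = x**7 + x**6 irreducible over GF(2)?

Check for roots in GF(2): m(0) = 0 → root; m(1) = 0 → root.
m(0) = 0, so (x) divides m(x); m is reducible.

No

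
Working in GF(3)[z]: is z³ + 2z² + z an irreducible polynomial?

Write g(z) = z³ + 2z² + z.
Check for roots in GF(3): g(0) = 0 → root; g(1) = 1; g(2) = 0 → root.
g(0) = 0, so (z) divides g(z); g is reducible.

No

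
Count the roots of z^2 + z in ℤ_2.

Write g(z) = z^2 + z.
Evaluate at each of the 2 elements of ℤ_2:
g(0) = 0 → root; g(1) = 0 → root.
Roots: {0, 1}.

2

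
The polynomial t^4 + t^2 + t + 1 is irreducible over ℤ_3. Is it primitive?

No

Write f(t) = t^4 + t^2 + t + 1.
|GF(3^4)^×| = 3^4 − 1 = 80. Prime factorization: 80 = 2^4·5.
f is primitive ⇔ t has order 80 in GF(3)[t]/(f), i.e. t^(80/q) ≠ 1 for each prime q | 80.
t^(40) mod f = 1
t^(16) mod f = t^3 + 2.
Since t^(40) = 1, the order of t divides 40 < 80; not primitive.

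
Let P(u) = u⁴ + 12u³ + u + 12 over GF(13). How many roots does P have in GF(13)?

Evaluate at each of the 13 elements of GF(13):
P(0) = 12; P(1) = 0 → root; P(2) = 9; P(3) = 4; P(4) = 0 → root; P(5) = 10; P(6) = 6; P(7) = 10; P(8) = 3; P(9) = 3; P(10) = 0 → root; P(11) = 8; P(12) = 0 → root.
Roots: {1, 4, 10, 12}.

4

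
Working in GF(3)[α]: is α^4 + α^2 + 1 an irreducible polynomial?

No

Write P(α) = α^4 + α^2 + 1.
Check for roots in GF(3): P(0) = 1; P(1) = 0 → root; P(2) = 0 → root.
P(1) = 0, so (α − 1) divides P(α); P is reducible.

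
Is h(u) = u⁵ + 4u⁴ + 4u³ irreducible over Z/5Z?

No

Check for roots in Z/5Z: h(0) = 0 → root; h(1) = 4; h(2) = 3; h(3) = 0 → root; h(4) = 4.
h(0) = 0, so (u) divides h(u); h is reducible.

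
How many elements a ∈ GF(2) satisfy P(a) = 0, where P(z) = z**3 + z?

Evaluate at each of the 2 elements of GF(2):
P(0) = 0 → root; P(1) = 0 → root.
Roots: {0, 1}.

2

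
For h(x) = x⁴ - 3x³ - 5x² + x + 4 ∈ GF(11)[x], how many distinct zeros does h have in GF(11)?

2

Evaluate at each of the 11 elements of GF(11):
h(0) = 4; h(1) = 9; h(2) = 0 → root; h(3) = 6; h(4) = 3; h(5) = 2; h(6) = 5; h(7) = 5; h(8) = 8; h(9) = 0 → root; h(10) = 2.
Roots: {2, 9}.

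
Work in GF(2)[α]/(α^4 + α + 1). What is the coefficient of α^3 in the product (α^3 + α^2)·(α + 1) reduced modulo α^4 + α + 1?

Multiply in GF(2)[α]: (α^3 + α^2)·(α + 1) = α^4 + α^2.
Reduce using α^4 ≡ α + 1 (mod α^4 + α + 1).
Reduced: α^2 + α + 1.

0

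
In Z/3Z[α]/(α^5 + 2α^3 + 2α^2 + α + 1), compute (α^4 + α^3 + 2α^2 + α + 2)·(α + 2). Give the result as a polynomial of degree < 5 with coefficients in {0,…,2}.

Multiply in Z/3Z[α]: (α^4 + α^3 + 2α^2 + α + 2)·(α + 2) = α^5 + α^3 + 2α^2 + α + 1.
Reduce using α^5 ≡ α^3 + α^2 + 2α + 2 (mod α^5 + 2α^3 + 2α^2 + α + 1).
Reduced: 2α^3.

2α^3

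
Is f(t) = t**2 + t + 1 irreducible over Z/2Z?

Check for roots in Z/2Z: f(0) = 1; f(1) = 1.
No roots. A degree-2 polynomial over a field with no linear factor is irreducible.

Yes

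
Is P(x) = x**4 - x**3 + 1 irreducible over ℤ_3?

No

Check for roots in ℤ_3: P(0) = 1; P(1) = 1; P(2) = 0 → root.
P(2) = 0, so (x − 2) divides P(x); P is reducible.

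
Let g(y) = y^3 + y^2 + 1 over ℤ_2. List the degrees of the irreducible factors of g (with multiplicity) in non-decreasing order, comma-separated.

Roots in ℤ_2: g(0) = 1; g(1) = 1.
Complete factorization: g(y) = (y^3 + y^2 + 1).
Factor degrees with multiplicity: 3 = 3.

3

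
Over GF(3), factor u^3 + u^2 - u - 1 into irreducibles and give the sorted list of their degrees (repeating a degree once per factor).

Write h(u) = u^3 + u^2 - u - 1.
Roots in GF(3): h(0) = 2; h(1) = 0 → root; h(2) = 0 → root.
Linear factors from roots: (u - 1), (u + 1).
Complete factorization: h(u) = (u - 1)·(u + 1)^2.
Factor degrees with multiplicity: 1 + 1 + 1 = 3.

1, 1, 1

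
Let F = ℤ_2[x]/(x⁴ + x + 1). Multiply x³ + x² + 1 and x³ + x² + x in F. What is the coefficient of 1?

Multiply in ℤ_2[x]: (x³ + x² + 1)·(x³ + x² + x) = x⁶ + x² + x.
Reduce using x⁴ ≡ x + 1 (mod x⁴ + x + 1).
Reduced: x³ + x.

0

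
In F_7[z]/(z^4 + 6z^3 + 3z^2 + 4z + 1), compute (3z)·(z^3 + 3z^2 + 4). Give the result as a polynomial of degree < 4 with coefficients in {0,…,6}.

Multiply in F_7[z]: (3z)·(z^3 + 3z^2 + 4) = 3z^4 + 2z^3 + 5z.
Reduce using z^4 ≡ z^3 + 4z^2 + 3z + 6 (mod z^4 + 6z^3 + 3z^2 + 4z + 1).
Reduced: 5z^3 + 5z^2 + 4.

5z^3 + 5z^2 + 4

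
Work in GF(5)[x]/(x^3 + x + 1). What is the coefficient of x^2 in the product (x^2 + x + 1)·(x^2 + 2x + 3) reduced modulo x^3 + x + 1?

0

Multiply in GF(5)[x]: (x^2 + x + 1)·(x^2 + 2x + 3) = x^4 + 3x^3 + x^2 + 3.
Reduce using x^3 ≡ 4x + 4 (mod x^3 + x + 1).
Reduced: x.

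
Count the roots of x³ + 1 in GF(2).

1

Write f(x) = x³ + 1.
Evaluate at each of the 2 elements of GF(2):
f(0) = 1; f(1) = 0 → root.
Roots: {1}.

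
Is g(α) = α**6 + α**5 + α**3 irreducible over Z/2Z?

Check for roots in Z/2Z: g(0) = 0 → root; g(1) = 1.
g(0) = 0, so (α) divides g(α); g is reducible.

No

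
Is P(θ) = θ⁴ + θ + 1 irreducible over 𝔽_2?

Yes

Check for roots in 𝔽_2: P(0) = 1; P(1) = 1.
No roots, so no linear factors.
Monic irreducibles of degree 2 over GF(2): θ² + θ + 1.
None of them divide P (all give nonzero remainder).
No irreducible factor of degree ≤ 2 exists, so P is irreducible over GF(2).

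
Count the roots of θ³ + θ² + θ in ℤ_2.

1

Write g(θ) = θ³ + θ² + θ.
Evaluate at each of the 2 elements of ℤ_2:
g(0) = 0 → root; g(1) = 1.
Roots: {0}.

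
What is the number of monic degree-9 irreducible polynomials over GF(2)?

x^(2^9) − x is the product of all monic irreducibles of degree dividing 9; Möbius inversion gives N = (1/9) Σ μ(9/d)·2^d.
Divisors of 9: 1, 3, 9; μ(9/d) for each: 0, -1, 1.
Σ = − 2^3 + 2^9 = 504.
N = 504/9 = 56.

56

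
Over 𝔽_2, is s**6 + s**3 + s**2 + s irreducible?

No

Write h(s) = s**6 + s**3 + s**2 + s.
Check for roots in 𝔽_2: h(0) = 0 → root; h(1) = 0 → root.
h(0) = 0, so (s) divides h(s); h is reducible.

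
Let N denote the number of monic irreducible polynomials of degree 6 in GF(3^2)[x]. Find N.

By the necklace-counting formula, N_9(6) = (1/6) Σ_{d|6} μ(6/d)·9^d.
Divisors of 6: 1, 2, 3, 6; μ(6/d) for each: 1, -1, -1, 1.
Σ = 9^1 − 9^2 − 9^3 + 9^6 = 530640.
N = 530640/6 = 88440.

88440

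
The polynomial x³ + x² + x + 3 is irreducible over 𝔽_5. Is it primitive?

Write f(x) = x³ + x² + x + 3.
|GF(5^3)^×| = 5^3 − 1 = 124. Prime factorization: 124 = 2^2·31.
f is primitive ⇔ x has order 124 in GF(5)[x]/(f), i.e. x^(124/q) ≠ 1 for each prime q | 124.
x^(62) mod f = 4.
x^(4) mod f = 3x + 3.
None equal 1, so x has full order 124; f is primitive.

Yes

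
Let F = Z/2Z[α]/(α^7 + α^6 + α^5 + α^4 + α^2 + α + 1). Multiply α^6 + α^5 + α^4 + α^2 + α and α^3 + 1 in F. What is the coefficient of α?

1

Multiply in Z/2Z[α]: (α^6 + α^5 + α^4 + α^2 + α)·(α^3 + 1) = α^9 + α^8 + α^7 + α^6 + α^2 + α.
Reduce using α^7 ≡ α^6 + α^5 + α^4 + α^2 + α + 1 (mod α^7 + α^6 + α^5 + α^4 + α^2 + α + 1).
Reduced: α^4 + α^3 + α.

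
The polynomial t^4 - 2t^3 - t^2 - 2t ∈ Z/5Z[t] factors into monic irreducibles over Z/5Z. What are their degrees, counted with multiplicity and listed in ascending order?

Write g(t) = t^4 - 2t^3 - t^2 - 2t.
Roots in Z/5Z: g(0) = 0 → root; g(1) = 1; g(2) = 2; g(3) = 2; g(4) = 4.
Linear factors from roots: (t).
Complete factorization: g(t) = (t)·(t^3 - 2t^2 - t - 2).
Factor degrees with multiplicity: 1 + 3 = 4.

1, 3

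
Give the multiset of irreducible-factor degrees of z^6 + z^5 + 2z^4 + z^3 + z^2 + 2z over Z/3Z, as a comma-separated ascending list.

1, 1, 1, 1, 2

Write g(z) = z^6 + z^5 + 2z^4 + z^3 + z^2 + 2z.
Roots in Z/3Z: g(0) = 0 → root; g(1) = 2; g(2) = 0 → root.
Linear factors from roots: (z), (z + 1).
Complete factorization: g(z) = (z)·(z + 1)^3·(z^2 + z + 2).
Factor degrees with multiplicity: 1 + 1 + 1 + 1 + 2 = 6.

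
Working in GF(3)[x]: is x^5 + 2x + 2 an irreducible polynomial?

Yes

Write m(x) = x^5 + 2x + 2.
Check for roots in GF(3): m(0) = 2; m(1) = 2; m(2) = 2.
No roots, so no linear factors.
Monic irreducibles of degree 2 over GF(3): x^2 + 1, x^2 + x + 2, x^2 + 2x + 2.
None of them divide m (all give nonzero remainder).
No irreducible factor of degree ≤ 2 exists, so m is irreducible over GF(3).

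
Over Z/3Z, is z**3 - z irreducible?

Write g(z) = z**3 - z.
Check for roots in Z/3Z: g(0) = 0 → root; g(1) = 0 → root; g(2) = 0 → root.
g(0) = 0, so (z) divides g(z); g is reducible.

No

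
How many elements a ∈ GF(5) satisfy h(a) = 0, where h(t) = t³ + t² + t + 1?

3

Evaluate at each of the 5 elements of GF(5):
h(0) = 1; h(1) = 4; h(2) = 0 → root; h(3) = 0 → root; h(4) = 0 → root.
Roots: {2, 3, 4}.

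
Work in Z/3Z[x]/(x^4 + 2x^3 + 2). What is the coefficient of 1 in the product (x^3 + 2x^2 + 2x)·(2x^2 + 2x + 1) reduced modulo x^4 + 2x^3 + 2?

Multiply in Z/3Z[x]: (x^3 + 2x^2 + 2x)·(2x^2 + 2x + 1) = 2x^5 + 2x.
Reduce using x^4 ≡ x^3 + 1 (mod x^4 + 2x^3 + 2).
Reduced: 2x^3 + x + 2.

2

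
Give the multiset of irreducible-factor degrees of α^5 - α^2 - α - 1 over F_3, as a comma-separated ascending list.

Write f(α) = α^5 - α^2 - α - 1.
Roots in F_3: f(0) = 2; f(1) = 1; f(2) = 1.
Complete factorization: f(α) = (α^2 + 1)·(α^3 - α - 1).
Factor degrees with multiplicity: 2 + 3 = 5.

2, 3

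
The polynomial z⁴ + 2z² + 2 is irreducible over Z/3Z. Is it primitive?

Write f(z) = z⁴ + 2z² + 2.
|GF(3^4)^×| = 3^4 − 1 = 80. Prime factorization: 80 = 2^4·5.
f is primitive ⇔ z has order 80 in GF(3)[z]/(f), i.e. z^(80/q) ≠ 1 for each prime q | 80.
z^(40) mod f = 2.
z^(16) mod f = 1
Since z^(16) = 1, the order of z divides 16 < 80; not primitive.

No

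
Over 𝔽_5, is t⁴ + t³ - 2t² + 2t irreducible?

No

Write h(t) = t⁴ + t³ - 2t² + 2t.
Check for roots in 𝔽_5: h(0) = 0 → root; h(1) = 2; h(2) = 0 → root; h(3) = 1; h(4) = 1.
h(0) = 0, so (t) divides h(t); h is reducible.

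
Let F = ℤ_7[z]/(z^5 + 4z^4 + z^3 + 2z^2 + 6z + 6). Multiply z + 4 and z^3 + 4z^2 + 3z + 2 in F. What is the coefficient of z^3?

1

Multiply in ℤ_7[z]: (z + 4)·(z^3 + 4z^2 + 3z + 2) = z^4 + z^3 + 5z^2 + 1.
Reduced: z^4 + z^3 + 5z^2 + 1.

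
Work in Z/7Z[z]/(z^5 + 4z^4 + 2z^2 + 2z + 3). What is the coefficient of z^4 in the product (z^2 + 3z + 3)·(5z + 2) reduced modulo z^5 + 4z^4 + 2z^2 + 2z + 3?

Multiply in Z/7Z[z]: (z^2 + 3z + 3)·(5z + 2) = 5z^3 + 3z^2 + 6.
Reduced: 5z^3 + 3z^2 + 6.

0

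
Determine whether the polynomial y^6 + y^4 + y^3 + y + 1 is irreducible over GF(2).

Write P(y) = y^6 + y^4 + y^3 + y + 1.
Check for roots in GF(2): P(0) = 1; P(1) = 1.
No roots, so no linear factors.
Monic irreducibles of degree 2 over GF(2): y^2 + y + 1.
None of them divide P (all give nonzero remainder).
Monic irreducibles of degree 3 over GF(2): y^3 + y + 1, y^3 + y^2 + 1.
None of them divide P (all give nonzero remainder).
No irreducible factor of degree ≤ 3 exists, so P is irreducible over GF(2).

Yes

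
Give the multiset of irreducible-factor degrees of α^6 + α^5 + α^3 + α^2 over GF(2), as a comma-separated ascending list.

1, 1, 1, 1, 2

Write g(α) = α^6 + α^5 + α^3 + α^2.
Roots in GF(2): g(0) = 0 → root; g(1) = 0 → root.
Linear factors from roots: (α), (α + 1).
Complete factorization: g(α) = (α)^2·(α + 1)^2·(α^2 + α + 1).
Factor degrees with multiplicity: 1 + 1 + 1 + 1 + 2 = 6.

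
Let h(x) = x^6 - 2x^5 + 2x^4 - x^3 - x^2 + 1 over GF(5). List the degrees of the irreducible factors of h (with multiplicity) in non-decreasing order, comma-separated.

Roots in GF(5): h(0) = 1; h(1) = 0 → root; h(2) = 1; h(3) = 0 → root; h(4) = 1.
Linear factors from roots: (x - 1), (x + 2).
Complete factorization: h(x) = (x + 2)·(x - 1)·(x^2 - 2)·(x^2 + 2x - 1).
Factor degrees with multiplicity: 1 + 1 + 2 + 2 = 6.

1, 1, 2, 2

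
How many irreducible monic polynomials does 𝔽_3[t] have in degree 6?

x^(3^6) − x is the product of all monic irreducibles of degree dividing 6; Möbius inversion gives N = (1/6) Σ μ(6/d)·3^d.
Divisors of 6: 1, 2, 3, 6; μ(6/d) for each: 1, -1, -1, 1.
Σ = 3^1 − 3^2 − 3^3 + 3^6 = 696.
N = 696/6 = 116.

116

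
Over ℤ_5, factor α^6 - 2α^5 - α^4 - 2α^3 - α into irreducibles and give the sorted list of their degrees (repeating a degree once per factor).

Write h(α) = α^6 - 2α^5 - α^4 - 2α^3 - α.
Roots in ℤ_5: h(0) = 0 → root; h(1) = 0 → root; h(2) = 1; h(3) = 0 → root; h(4) = 0 → root.
Linear factors from roots: (α), (α - 1), (α + 2), (α + 1).
Complete factorization: h(α) = (α)·(α + 1)·(α + 2)^2·(α - 1)^2.
Factor degrees with multiplicity: 1 + 1 + 1 + 1 + 1 + 1 = 6.

1, 1, 1, 1, 1, 1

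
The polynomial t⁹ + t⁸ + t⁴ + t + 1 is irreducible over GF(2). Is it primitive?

Yes

Write f(t) = t⁹ + t⁸ + t⁴ + t + 1.
|GF(2^9)^×| = 2^9 − 1 = 511. Prime factorization: 511 = 7·73.
f is primitive ⇔ t has order 511 in GF(2)[t]/(f), i.e. t^(511/q) ≠ 1 for each prime q | 511.
t^(73) mod f = t⁴ + t³ + t + 1.
t^(7) mod f = t⁷.
None equal 1, so t has full order 511; f is primitive.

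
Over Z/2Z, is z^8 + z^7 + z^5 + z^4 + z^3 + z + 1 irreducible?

Write f(z) = z^8 + z^7 + z^5 + z^4 + z^3 + z + 1.
Check for roots in Z/2Z: f(0) = 1; f(1) = 1.
No roots, so no linear factors.
Monic irreducibles of degree 2 over GF(2): z^2 + z + 1.
None of them divide f (all give nonzero remainder).
Monic irreducibles of degree 3 over GF(2): z^3 + z + 1, z^3 + z^2 + 1.
None of them divide f (all give nonzero remainder).
Monic irreducibles of degree 4 over GF(2): z^4 + z + 1, z^4 + z^3 + 1, z^4 + z^3 + z^2 + z + 1.
z^4 + z + 1 divides f: f(z) = (z^4 + z + 1)·(z^4 + z^3 + 1).

No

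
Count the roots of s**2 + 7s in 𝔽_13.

2

Write h(s) = s**2 + 7s.
Evaluate at each of the 13 elements of 𝔽_13:
h(0) = 0 → root; h(1) = 8; h(2) = 5; h(3) = 4; h(4) = 5; h(5) = 8; h(6) = 0 → root; h(7) = 7; h(8) = 3; h(9) = 1; h(10) = 1; h(11) = 3; h(12) = 7.
Roots: {0, 6}.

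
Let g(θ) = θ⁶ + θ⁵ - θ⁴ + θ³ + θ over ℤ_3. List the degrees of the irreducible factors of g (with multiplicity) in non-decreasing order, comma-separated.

Roots in ℤ_3: g(0) = 0 → root; g(1) = 0 → root; g(2) = 0 → root.
Linear factors from roots: (θ), (θ - 1), (θ + 1).
Complete factorization: g(θ) = (θ)·(θ + 1)·(θ - 1)·(θ³ + θ² - 1).
Factor degrees with multiplicity: 1 + 1 + 1 + 3 = 6.

1, 1, 1, 3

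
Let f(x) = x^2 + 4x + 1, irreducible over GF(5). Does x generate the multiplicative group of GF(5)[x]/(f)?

|GF(5^2)^×| = 5^2 − 1 = 24. Prime factorization: 24 = 2^3·3.
f is primitive ⇔ x has order 24 in GF(5)[x]/(f), i.e. x^(24/q) ≠ 1 for each prime q | 24.
x^(12) mod f = 1
x^(8) mod f = x + 4.
Since x^(12) = 1, the order of x divides 12 < 24; not primitive.

No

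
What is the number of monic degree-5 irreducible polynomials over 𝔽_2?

6

By the necklace-counting formula, N_2(5) = (1/5) Σ_{d|5} μ(5/d)·2^d.
Divisors of 5: 1, 5; μ(5/d) for each: -1, 1.
Σ = − 2^1 + 2^5 = 30.
N = 30/5 = 6.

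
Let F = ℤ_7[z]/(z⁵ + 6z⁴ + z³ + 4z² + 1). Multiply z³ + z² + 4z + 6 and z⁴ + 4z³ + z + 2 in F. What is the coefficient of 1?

Multiply in ℤ_7[z]: (z³ + z² + 4z + 6)·(z⁴ + 4z³ + z + 2) = z⁷ + 5z⁶ + z⁵ + 2z⁴ + 6z³ + 6z² + 5.
Reduce using z⁵ ≡ z⁴ + 6z³ + 3z² + 6 (mod z⁵ + 6z⁴ + z³ + 4z² + 1).
Reduced: 5z⁴ + 4z³ + 2z² + z + 6.

6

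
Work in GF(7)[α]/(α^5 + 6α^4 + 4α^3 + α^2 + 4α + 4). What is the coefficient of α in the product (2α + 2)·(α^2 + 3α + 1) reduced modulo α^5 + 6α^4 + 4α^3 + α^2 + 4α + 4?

Multiply in GF(7)[α]: (2α + 2)·(α^2 + 3α + 1) = 2α^3 + α^2 + α + 2.
Reduced: 2α^3 + α^2 + α + 2.

1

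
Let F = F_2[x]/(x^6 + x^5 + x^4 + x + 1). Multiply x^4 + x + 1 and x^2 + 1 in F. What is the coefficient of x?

0

Multiply in F_2[x]: (x^4 + x + 1)·(x^2 + 1) = x^6 + x^4 + x^3 + x^2 + x + 1.
Reduce using x^6 ≡ x^5 + x^4 + x + 1 (mod x^6 + x^5 + x^4 + x + 1).
Reduced: x^5 + x^3 + x^2.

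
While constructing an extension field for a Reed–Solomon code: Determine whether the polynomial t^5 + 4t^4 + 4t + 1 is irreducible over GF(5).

No

Write g(t) = t^5 + 4t^4 + 4t + 1.
Check for roots in GF(5): g(0) = 1; g(1) = 0 → root; g(2) = 0 → root; g(3) = 0 → root; g(4) = 0 → root.
g(1) = 0, so (t − 1) divides g(t); g is reducible.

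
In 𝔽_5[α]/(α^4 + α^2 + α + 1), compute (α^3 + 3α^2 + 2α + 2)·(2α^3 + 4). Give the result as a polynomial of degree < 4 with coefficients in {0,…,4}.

2α^2 + 1

Multiply in 𝔽_5[α]: (α^3 + 3α^2 + 2α + 2)·(2α^3 + 4) = 2α^6 + α^5 + 4α^4 + 3α^3 + 2α^2 + 3α + 3.
Reduce using α^4 ≡ 4α^2 + 4α + 4 (mod α^4 + α^2 + α + 1).
Reduced: 2α^2 + 1.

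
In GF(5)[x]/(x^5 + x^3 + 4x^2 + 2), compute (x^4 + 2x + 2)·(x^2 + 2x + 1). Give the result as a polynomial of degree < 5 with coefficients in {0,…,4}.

x^3 + 3x^2 + 4x + 3

Multiply in GF(5)[x]: (x^4 + 2x + 2)·(x^2 + 2x + 1) = x^6 + 2x^5 + x^4 + 2x^3 + x^2 + x + 2.
Reduce using x^5 ≡ 4x^3 + x^2 + 3 (mod x^5 + x^3 + 4x^2 + 2).
Reduced: x^3 + 3x^2 + 4x + 3.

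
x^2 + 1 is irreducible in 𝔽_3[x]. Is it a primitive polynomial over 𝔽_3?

No

Write f(x) = x^2 + 1.
|GF(3^2)^×| = 3^2 − 1 = 8. Prime factorization: 8 = 2^3.
f is primitive ⇔ x has order 8 in GF(3)[x]/(f), i.e. x^(8/q) ≠ 1 for each prime q | 8.
x^(4) mod f = 1
Since x^(4) = 1, the order of x divides 4 < 8; not primitive.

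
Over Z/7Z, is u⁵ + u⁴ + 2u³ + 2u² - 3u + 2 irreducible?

Write m(u) = u⁵ + u⁴ + 2u³ + 2u² - 3u + 2.
Check for roots in Z/7Z: m(0) = 2; m(1) = 5; m(2) = 5; m(3) = 4; m(4) = 2; m(5) = 5; m(6) = 5.
No roots, so no linear factors.
Degree-2 irreducible divisors: test the 21 monic irreducibles of degree 2 over GF(7).
None of them divide m (all give nonzero remainder).
No irreducible factor of degree ≤ 2 exists, so m is irreducible over GF(7).

Yes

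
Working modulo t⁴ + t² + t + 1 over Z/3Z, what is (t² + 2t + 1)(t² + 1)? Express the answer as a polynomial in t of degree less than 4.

2t^3 + t^2 + t

Multiply in Z/3Z[t]: (t² + 2t + 1)·(t² + 1) = t⁴ + 2t³ + 2t² + 2t + 1.
Reduce using t⁴ ≡ 2t² + 2t + 2 (mod t⁴ + t² + t + 1).
Reduced: 2t³ + t² + t.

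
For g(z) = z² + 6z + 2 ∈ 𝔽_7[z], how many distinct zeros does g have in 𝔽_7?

1

Evaluate at each of the 7 elements of 𝔽_7:
g(0) = 2; g(1) = 2; g(2) = 4; g(3) = 1; g(4) = 0 → root; g(5) = 1; g(6) = 4.
Roots: {4}.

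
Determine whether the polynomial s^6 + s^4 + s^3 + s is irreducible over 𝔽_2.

No

Write m(s) = s^6 + s^4 + s^3 + s.
Check for roots in 𝔽_2: m(0) = 0 → root; m(1) = 0 → root.
m(0) = 0, so (s) divides m(s); m is reducible.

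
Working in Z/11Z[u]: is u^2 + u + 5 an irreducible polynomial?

Write P(u) = u^2 + u + 5.
Check each element of Z/11Z for a root: P(0)=5, P(1)=7, P(2)=0, P(3)=6, P(4)=3, P(5)=2, P(6)=3, P(7)=6, P(8)=0, P(9)=7, P(10)=5.
P(2) = 0, so (u − 2) divides P(u); P is reducible.

No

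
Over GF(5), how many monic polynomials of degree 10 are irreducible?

By the necklace-counting formula, N_5(10) = (1/10) Σ_{d|10} μ(10/d)·5^d.
Divisors of 10: 1, 2, 5, 10; μ(10/d) for each: 1, -1, -1, 1.
Σ = 5^1 − 5^2 − 5^5 + 5^10 = 9762480.
N = 9762480/10 = 976248.

976248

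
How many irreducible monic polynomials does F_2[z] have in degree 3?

x^(2^3) − x is the product of all monic irreducibles of degree dividing 3; Möbius inversion gives N = (1/3) Σ μ(3/d)·2^d.
Divisors of 3: 1, 3; μ(3/d) for each: -1, 1.
Σ = − 2^1 + 2^3 = 6.
N = 6/3 = 2.

2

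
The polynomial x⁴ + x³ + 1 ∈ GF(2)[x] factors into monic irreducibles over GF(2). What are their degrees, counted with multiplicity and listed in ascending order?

Write f(x) = x⁴ + x³ + 1.
Roots in GF(2): f(0) = 1; f(1) = 1.
Complete factorization: f(x) = (x⁴ + x³ + 1).
Factor degrees with multiplicity: 4 = 4.

4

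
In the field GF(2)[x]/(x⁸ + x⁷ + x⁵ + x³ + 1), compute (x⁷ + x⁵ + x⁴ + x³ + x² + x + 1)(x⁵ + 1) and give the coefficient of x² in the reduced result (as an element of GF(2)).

1

Multiply in GF(2)[x]: (x⁷ + x⁵ + x⁴ + x³ + x² + x + 1)·(x⁵ + 1) = x¹² + x¹⁰ + x⁹ + x⁸ + x⁶ + x⁴ + x³ + x² + x + 1.
Reduce using x⁸ ≡ x⁷ + x⁵ + x³ + 1 (mod x⁸ + x⁷ + x⁵ + x³ + 1).
Reduced: x⁷ + x² + x + 1.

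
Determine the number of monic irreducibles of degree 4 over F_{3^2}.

Gauss's count: N_{9}(4) = (1/4) Σ_{d|4} μ(4/d)·9^d.
Divisors of 4: 1, 2, 4; μ(4/d) for each: 0, -1, 1.
Σ = − 9^2 + 9^4 = 6480.
N = 6480/4 = 1620.

1620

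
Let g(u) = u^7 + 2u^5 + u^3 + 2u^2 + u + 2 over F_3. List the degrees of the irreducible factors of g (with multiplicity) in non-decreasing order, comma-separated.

Roots in F_3: g(0) = 2; g(1) = 0 → root; g(2) = 2.
Linear factors from roots: (u + 2).
Complete factorization: g(u) = (u + 2)·(u^3 + 2u + 2)·(u^3 + u^2 + u + 2).
Factor degrees with multiplicity: 1 + 3 + 3 = 7.

1, 3, 3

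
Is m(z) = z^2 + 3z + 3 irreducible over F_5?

Check for roots in F_5: m(0) = 3; m(1) = 2; m(2) = 3; m(3) = 1; m(4) = 1.
No roots. A degree-2 polynomial over a field with no linear factor is irreducible.

Yes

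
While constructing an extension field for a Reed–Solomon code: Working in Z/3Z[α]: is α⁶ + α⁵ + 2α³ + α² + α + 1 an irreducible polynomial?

Yes

Write f(α) = α⁶ + α⁵ + 2α³ + α² + α + 1.
Check for roots in Z/3Z: f(0) = 1; f(1) = 1; f(2) = 2.
No roots, so no linear factors.
Monic irreducibles of degree 2 over GF(3): α² + 1, α² + α + 2, α² + 2α + 2.
None of them divide f (all give nonzero remainder).
Degree-3 irreducible divisors: test the 8 monic irreducibles of degree 3 over GF(3).
None of them divide f (all give nonzero remainder).
No irreducible factor of degree ≤ 3 exists, so f is irreducible over GF(3).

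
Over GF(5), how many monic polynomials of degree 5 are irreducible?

624

Gauss's count: N_{5}(5) = (1/5) Σ_{d|5} μ(5/d)·5^d.
Divisors of 5: 1, 5; μ(5/d) for each: -1, 1.
Σ = − 5^1 + 5^5 = 3120.
N = 3120/5 = 624.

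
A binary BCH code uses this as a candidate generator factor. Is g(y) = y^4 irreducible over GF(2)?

No

Check for roots in GF(2): g(0) = 0 → root; g(1) = 1.
g(0) = 0, so (y) divides g(y); g is reducible.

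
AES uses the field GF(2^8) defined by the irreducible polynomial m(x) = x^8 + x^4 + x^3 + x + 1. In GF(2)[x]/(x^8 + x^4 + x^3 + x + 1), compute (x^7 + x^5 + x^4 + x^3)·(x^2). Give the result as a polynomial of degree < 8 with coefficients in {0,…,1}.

Multiply in GF(2)[x]: (x^7 + x^5 + x^4 + x^3)·(x^2) = x^9 + x^7 + x^6 + x^5.
Reduce using x^8 ≡ x^4 + x^3 + x + 1 (mod x^8 + x^4 + x^3 + x + 1).
Reduced: x^7 + x^6 + x^4 + x^2 + x.

x^7 + x^6 + x^4 + x^2 + x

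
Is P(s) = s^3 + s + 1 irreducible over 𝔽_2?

Yes

Check for roots in 𝔽_2: P(0) = 1; P(1) = 1.
No roots. A degree-3 polynomial over a field with no linear factor is irreducible.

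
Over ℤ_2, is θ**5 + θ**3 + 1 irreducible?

Yes

Write f(θ) = θ**5 + θ**3 + 1.
Check for roots in ℤ_2: f(0) = 1; f(1) = 1.
No roots, so no linear factors.
Monic irreducibles of degree 2 over GF(2): θ**2 + θ + 1.
None of them divide f (all give nonzero remainder).
No irreducible factor of degree ≤ 2 exists, so f is irreducible over GF(2).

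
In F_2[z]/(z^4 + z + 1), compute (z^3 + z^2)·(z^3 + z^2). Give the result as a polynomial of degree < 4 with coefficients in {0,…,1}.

Multiply in F_2[z]: (z^3 + z^2)·(z^3 + z^2) = z^6 + z^4.
Reduce using z^4 ≡ z + 1 (mod z^4 + z + 1).
Reduced: z^3 + z^2 + z + 1.

z^3 + z^2 + z + 1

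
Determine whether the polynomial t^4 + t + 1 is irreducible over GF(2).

Yes

Write g(t) = t^4 + t + 1.
Check for roots in GF(2): g(0) = 1; g(1) = 1.
No roots, so no linear factors.
Monic irreducibles of degree 2 over GF(2): t^2 + t + 1.
None of them divide g (all give nonzero remainder).
No irreducible factor of degree ≤ 2 exists, so g is irreducible over GF(2).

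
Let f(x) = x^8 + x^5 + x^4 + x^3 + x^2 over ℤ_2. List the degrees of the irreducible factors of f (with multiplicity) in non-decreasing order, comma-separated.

1, 1, 2, 4

Roots in ℤ_2: f(0) = 0 → root; f(1) = 1.
Linear factors from roots: (x).
Complete factorization: f(x) = (x)^2·(x^2 + x + 1)·(x^4 + x^3 + 1).
Factor degrees with multiplicity: 1 + 1 + 2 + 4 = 8.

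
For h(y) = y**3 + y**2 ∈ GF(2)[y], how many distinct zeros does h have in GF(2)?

Evaluate at each of the 2 elements of GF(2):
h(0) = 0 → root; h(1) = 0 → root.
Roots: {0, 1}.

2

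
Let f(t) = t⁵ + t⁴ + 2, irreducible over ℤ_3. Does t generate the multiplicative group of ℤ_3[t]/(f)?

|GF(3^5)^×| = 3^5 − 1 = 242. Prime factorization: 242 = 2·11^2.
f is primitive ⇔ t has order 242 in GF(3)[t]/(f), i.e. t^(242/q) ≠ 1 for each prime q | 242.
t^(121) mod f = 1
t^(22) mod f = 2t² + t + 1.
Since t^(121) = 1, the order of t divides 121 < 242; not primitive.

No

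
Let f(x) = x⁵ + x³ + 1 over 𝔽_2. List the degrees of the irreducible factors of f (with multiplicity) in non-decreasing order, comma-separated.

5

Roots in 𝔽_2: f(0) = 1; f(1) = 1.
Complete factorization: f(x) = (x⁵ + x³ + 1).
Factor degrees with multiplicity: 5 = 5.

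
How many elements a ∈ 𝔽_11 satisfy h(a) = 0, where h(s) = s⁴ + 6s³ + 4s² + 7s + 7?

0

Evaluate at each of the 11 elements of 𝔽_11:
h(0) = 7; h(1) = 3; h(2) = 2; h(3) = 10; h(4) = 2; h(5) = 10; h(6) = 2; h(7) = 3; h(8) = 7; h(9) = 10; h(10) = 10.
No element is a root.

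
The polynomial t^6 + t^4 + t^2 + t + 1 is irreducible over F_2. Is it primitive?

Write f(t) = t^6 + t^4 + t^2 + t + 1.
|GF(2^6)^×| = 2^6 − 1 = 63. Prime factorization: 63 = 3^2·7.
f is primitive ⇔ t has order 63 in GF(2)[t]/(f), i.e. t^(63/q) ≠ 1 for each prime q | 63.
t^(21) mod f = 1
t^(9) mod f = t^4 + t^2 + t.
Since t^(21) = 1, the order of t divides 21 < 63; not primitive.

No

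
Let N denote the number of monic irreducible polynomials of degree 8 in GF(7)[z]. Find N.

The number of monic irreducibles of degree 8 over GF(7) is (1/8)·Σ_{d∣8} μ(8/d) 7^d.
Divisors of 8: 1, 2, 4, 8; μ(8/d) for each: 0, 0, -1, 1.
Σ = − 7^4 + 7^8 = 5762400.
N = 5762400/8 = 720300.

720300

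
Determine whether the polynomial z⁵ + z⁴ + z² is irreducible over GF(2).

Write m(z) = z⁵ + z⁴ + z².
Check for roots in GF(2): m(0) = 0 → root; m(1) = 1.
m(0) = 0, so (z) divides m(z); m is reducible.

No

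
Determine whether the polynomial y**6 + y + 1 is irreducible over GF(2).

Write f(y) = y**6 + y + 1.
Check for roots in GF(2): f(0) = 1; f(1) = 1.
No roots, so no linear factors.
Monic irreducibles of degree 2 over GF(2): y**2 + y + 1.
None of them divide f (all give nonzero remainder).
Monic irreducibles of degree 3 over GF(2): y**3 + y + 1, y**3 + y**2 + 1.
None of them divide f (all give nonzero remainder).
No irreducible factor of degree ≤ 3 exists, so f is irreducible over GF(2).

Yes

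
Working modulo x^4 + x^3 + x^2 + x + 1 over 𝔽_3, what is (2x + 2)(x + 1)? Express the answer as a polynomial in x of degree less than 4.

2x^2 + x + 2

Multiply in 𝔽_3[x]: (2x + 2)·(x + 1) = 2x^2 + x + 2.
Reduced: 2x^2 + x + 2.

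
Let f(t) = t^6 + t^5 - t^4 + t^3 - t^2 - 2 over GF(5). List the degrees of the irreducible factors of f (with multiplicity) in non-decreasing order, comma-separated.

Roots in GF(5): f(0) = 3; f(1) = 4; f(2) = 2; f(3) = 2; f(4) = 0 → root.
Linear factors from roots: (t + 1).
Complete factorization: f(t) = (t + 1)·(t^2 - 2t - 1)·(t^3 + 2t^2 - t + 2).
Factor degrees with multiplicity: 1 + 2 + 3 = 6.

1, 2, 3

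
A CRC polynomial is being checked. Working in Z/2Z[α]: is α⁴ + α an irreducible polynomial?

Write h(α) = α⁴ + α.
Check for roots in Z/2Z: h(0) = 0 → root; h(1) = 0 → root.
h(0) = 0, so (α) divides h(α); h is reducible.

No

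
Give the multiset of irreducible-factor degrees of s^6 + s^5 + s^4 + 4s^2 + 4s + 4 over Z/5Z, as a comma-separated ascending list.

Write g(s) = s^6 + s^5 + s^4 + 4s^2 + 4s + 4.
Roots in Z/5Z: g(0) = 4; g(1) = 0 → root; g(2) = 0 → root; g(3) = 0 → root; g(4) = 0 → root.
Linear factors from roots: (s + 4), (s + 3), (s + 2), (s + 1).
Complete factorization: g(s) = (s + 1)·(s + 2)·(s + 3)·(s + 4)·(s^2 + s + 1).
Factor degrees with multiplicity: 1 + 1 + 1 + 1 + 2 = 6.

1, 1, 1, 1, 2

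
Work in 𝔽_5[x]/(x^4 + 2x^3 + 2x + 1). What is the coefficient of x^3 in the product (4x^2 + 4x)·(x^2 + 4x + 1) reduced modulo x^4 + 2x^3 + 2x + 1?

2

Multiply in 𝔽_5[x]: (4x^2 + 4x)·(x^2 + 4x + 1) = 4x^4 + 4x.
Reduce using x^4 ≡ 3x^3 + 3x + 4 (mod x^4 + 2x^3 + 2x + 1).
Reduced: 2x^3 + x + 1.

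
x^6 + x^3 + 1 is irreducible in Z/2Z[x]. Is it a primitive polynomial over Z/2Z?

No

Write f(x) = x^6 + x^3 + 1.
|GF(2^6)^×| = 2^6 − 1 = 63. Prime factorization: 63 = 3^2·7.
f is primitive ⇔ x has order 63 in GF(2)[x]/(f), i.e. x^(63/q) ≠ 1 for each prime q | 63.
x^(21) mod f = x^3.
x^(9) mod f = 1
Since x^(9) = 1, the order of x divides 9 < 63; not primitive.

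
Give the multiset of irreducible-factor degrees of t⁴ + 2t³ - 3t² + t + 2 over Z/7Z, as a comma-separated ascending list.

4

Write h(t) = t⁴ + 2t³ - 3t² + t + 2.
Complete factorization: h(t) = (t⁴ + 2t³ - 3t² + t + 2).
Factor degrees with multiplicity: 4 = 4.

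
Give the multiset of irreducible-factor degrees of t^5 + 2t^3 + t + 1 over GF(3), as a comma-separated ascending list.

Write g(t) = t^5 + 2t^3 + t + 1.
Roots in GF(3): g(0) = 1; g(1) = 2; g(2) = 0 → root.
Linear factors from roots: (t + 1).
Complete factorization: g(t) = (t + 1)^2·(t^3 + t^2 + 2t + 1).
Factor degrees with multiplicity: 1 + 1 + 3 = 5.

1, 1, 3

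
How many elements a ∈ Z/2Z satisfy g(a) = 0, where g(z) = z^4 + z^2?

2

Evaluate at each of the 2 elements of Z/2Z:
g(0) = 0 → root; g(1) = 0 → root.
Roots: {0, 1}.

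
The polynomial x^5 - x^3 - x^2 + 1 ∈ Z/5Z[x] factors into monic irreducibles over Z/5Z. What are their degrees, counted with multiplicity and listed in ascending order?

1, 1, 1, 2

Write g(x) = x^5 - x^3 - x^2 + 1.
Roots in Z/5Z: g(0) = 1; g(1) = 0 → root; g(2) = 1; g(3) = 3; g(4) = 0 → root.
Linear factors from roots: (x - 1), (x + 1).
Complete factorization: g(x) = (x + 1)·(x - 1)^2·(x^2 + x + 1).
Factor degrees with multiplicity: 1 + 1 + 1 + 2 = 5.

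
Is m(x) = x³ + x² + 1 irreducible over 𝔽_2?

Yes

Check for roots in 𝔽_2: m(0) = 1; m(1) = 1.
No roots. A degree-3 polynomial over a field with no linear factor is irreducible.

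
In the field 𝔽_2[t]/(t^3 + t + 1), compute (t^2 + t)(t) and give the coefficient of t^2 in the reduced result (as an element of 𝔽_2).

Multiply in 𝔽_2[t]: (t^2 + t)·(t) = t^3 + t^2.
Reduce using t^3 ≡ t + 1 (mod t^3 + t + 1).
Reduced: t^2 + t + 1.

1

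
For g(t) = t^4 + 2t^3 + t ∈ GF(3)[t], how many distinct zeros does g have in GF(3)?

1

Evaluate at each of the 3 elements of GF(3):
g(0) = 0 → root; g(1) = 1; g(2) = 1.
Roots: {0}.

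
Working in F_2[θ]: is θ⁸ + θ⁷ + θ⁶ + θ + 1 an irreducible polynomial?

Yes

Write g(θ) = θ⁸ + θ⁷ + θ⁶ + θ + 1.
Check for roots in F_2: g(0) = 1; g(1) = 1.
No roots, so no linear factors.
Monic irreducibles of degree 2 over GF(2): θ² + θ + 1.
None of them divide g (all give nonzero remainder).
Monic irreducibles of degree 3 over GF(2): θ³ + θ + 1, θ³ + θ² + 1.
None of them divide g (all give nonzero remainder).
Monic irreducibles of degree 4 over GF(2): θ⁴ + θ + 1, θ⁴ + θ³ + 1, θ⁴ + θ³ + θ² + θ + 1.
None of them divide g (all give nonzero remainder).
No irreducible factor of degree ≤ 4 exists, so g is irreducible over GF(2).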